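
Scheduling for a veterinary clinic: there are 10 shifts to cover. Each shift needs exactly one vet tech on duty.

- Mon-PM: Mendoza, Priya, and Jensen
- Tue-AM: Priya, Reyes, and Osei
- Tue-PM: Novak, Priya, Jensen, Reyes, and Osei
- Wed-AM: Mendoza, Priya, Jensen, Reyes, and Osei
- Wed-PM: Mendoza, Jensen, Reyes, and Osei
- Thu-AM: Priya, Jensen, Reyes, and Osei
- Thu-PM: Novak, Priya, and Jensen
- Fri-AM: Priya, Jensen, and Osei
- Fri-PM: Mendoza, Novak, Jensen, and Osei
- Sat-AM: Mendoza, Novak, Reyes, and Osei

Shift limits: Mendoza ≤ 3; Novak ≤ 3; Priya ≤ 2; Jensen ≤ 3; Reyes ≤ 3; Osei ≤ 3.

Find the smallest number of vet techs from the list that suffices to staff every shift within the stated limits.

4

10 slots to fill and no one can take more than 3, so at least ⌈10/3⌉ = 4 vet techs are needed.
Mendoza, Novak, Priya, and Jensen alone can cover everything: Mon-PM→Mendoza, Tue-AM→Priya, Tue-PM→Novak, Wed-AM→Jensen, Wed-PM→Mendoza, Thu-AM→Priya, Thu-PM→Novak, Fri-AM→Jensen, Fri-PM→Novak, Sat-AM→Mendoza.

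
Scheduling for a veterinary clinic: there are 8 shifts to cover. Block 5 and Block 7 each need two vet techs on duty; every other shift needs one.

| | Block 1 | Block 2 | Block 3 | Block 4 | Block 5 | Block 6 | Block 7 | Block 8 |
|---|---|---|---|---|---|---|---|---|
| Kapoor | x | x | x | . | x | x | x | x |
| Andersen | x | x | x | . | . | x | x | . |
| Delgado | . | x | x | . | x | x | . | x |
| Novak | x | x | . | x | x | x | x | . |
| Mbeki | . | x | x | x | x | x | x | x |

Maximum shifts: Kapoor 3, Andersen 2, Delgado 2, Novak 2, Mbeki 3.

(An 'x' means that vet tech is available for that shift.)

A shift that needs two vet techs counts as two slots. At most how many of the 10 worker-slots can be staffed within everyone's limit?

Total capacity across all vet techs is 3+2+2+2+3 = 12, and 10 slots are needed, so at most 10 can be filled.
An assignment achieving 10: Block 1→Kapoor, Block 2→Andersen, Block 3→Kapoor, Block 4→Novak, Block 5→Delgado+Novak, Block 6→Delgado, Block 7→Andersen+Mbeki, Block 8→Kapoor.
Loads: Kapoor 3/3, Andersen 2/2, Delgado 2/2, Novak 2/2, Mbeki 1/3.

10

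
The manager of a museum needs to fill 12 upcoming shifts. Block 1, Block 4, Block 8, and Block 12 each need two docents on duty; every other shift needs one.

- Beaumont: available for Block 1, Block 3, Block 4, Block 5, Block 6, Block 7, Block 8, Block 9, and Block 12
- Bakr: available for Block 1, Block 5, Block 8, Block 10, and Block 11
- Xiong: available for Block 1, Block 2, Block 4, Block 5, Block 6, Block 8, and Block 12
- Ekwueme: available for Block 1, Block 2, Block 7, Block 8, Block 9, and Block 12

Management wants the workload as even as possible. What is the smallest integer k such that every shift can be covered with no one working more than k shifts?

With 4 docents and 16 worker-slots to fill, someone must work at least ⌈16/4⌉ = 4 shifts, so k ≥ 4.
k = 4 works: Block 1→Bakr+Ekwueme, Block 2→Xiong, Block 3→Beaumont, Block 4→Beaumont+Xiong, Block 5→Bakr, Block 6→Beaumont, Block 7→Beaumont, Block 8→Xiong+Ekwueme, Block 9→Ekwueme, Block 10→Bakr, Block 11→Bakr, Block 12→Xiong+Ekwueme.
Loads: Beaumont 4, Bakr 4, Xiong 4, Ekwueme 4 — all ≤ 4.

4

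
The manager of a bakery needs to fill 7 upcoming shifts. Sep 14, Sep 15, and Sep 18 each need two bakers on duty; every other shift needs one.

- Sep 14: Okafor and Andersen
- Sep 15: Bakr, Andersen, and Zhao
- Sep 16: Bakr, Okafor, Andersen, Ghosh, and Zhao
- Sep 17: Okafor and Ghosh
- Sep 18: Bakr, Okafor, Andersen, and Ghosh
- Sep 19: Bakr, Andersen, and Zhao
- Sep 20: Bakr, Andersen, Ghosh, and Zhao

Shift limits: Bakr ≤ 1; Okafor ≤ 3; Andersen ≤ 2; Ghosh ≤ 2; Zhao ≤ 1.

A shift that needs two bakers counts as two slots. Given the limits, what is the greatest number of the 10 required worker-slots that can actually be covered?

Total capacity across all bakers is 1+3+2+2+1 = 9, and 10 slots are needed, so at most 9 can be filled.
An assignment achieving 9: Sep 14→Okafor+Andersen, Sep 15→Bakr+Andersen, Sep 17→Okafor, Sep 18→Okafor+Ghosh, Sep 19→Zhao, Sep 20→Ghosh.
Loads: Bakr 1/1, Okafor 3/3, Andersen 2/2, Ghosh 2/2, Zhao 1/1.

9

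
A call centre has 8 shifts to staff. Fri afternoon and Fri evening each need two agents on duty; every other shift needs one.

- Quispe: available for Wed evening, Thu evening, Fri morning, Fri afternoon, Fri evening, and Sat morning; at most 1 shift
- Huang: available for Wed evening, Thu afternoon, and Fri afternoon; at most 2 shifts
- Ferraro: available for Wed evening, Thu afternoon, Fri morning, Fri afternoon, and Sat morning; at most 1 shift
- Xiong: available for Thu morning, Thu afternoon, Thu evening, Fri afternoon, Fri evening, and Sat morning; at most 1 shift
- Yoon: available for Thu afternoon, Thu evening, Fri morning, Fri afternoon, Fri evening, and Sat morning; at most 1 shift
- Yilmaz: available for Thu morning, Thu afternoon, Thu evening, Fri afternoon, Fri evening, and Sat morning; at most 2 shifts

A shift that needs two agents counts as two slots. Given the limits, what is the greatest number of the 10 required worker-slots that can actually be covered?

8

Total capacity across all agents is 1+2+1+1+1+2 = 8, and 10 slots are needed, so at most 8 can be filled.
An assignment achieving 8: Wed evening→Quispe, Thu morning→Xiong, Thu afternoon→Huang, Thu evening→Yoon, Fri morning→Ferraro, Fri afternoon→Huang, Fri evening→Yilmaz, Sat morning→Yilmaz.
Loads: Quispe 1/1, Huang 2/2, Ferraro 1/1, Xiong 1/1, Yoon 1/1, Yilmaz 2/2.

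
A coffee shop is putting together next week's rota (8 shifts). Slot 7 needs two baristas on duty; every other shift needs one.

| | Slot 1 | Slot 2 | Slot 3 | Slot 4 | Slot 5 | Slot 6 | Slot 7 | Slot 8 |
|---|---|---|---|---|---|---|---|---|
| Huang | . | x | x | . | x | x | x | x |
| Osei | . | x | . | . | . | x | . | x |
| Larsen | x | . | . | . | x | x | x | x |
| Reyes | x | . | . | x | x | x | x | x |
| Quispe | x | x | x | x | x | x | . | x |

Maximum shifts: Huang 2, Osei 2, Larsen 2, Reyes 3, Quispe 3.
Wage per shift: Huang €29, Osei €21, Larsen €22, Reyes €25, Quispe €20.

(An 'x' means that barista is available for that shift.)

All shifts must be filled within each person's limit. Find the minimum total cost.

Picking the cheapest available barista for each shift independently would cost €187, but that ignores the shift limits.
An optimal schedule: Slot 1→Quispe, Slot 2→Osei, Slot 3→Quispe, Slot 4→Quispe, Slot 5→Larsen, Slot 6→Osei, Slot 7→Larsen+Reyes, Slot 8→Reyes.
Total: 20 + 21 + 20 + 20 + 22 + 21 + 22 + 25 + 25 = €196.

€196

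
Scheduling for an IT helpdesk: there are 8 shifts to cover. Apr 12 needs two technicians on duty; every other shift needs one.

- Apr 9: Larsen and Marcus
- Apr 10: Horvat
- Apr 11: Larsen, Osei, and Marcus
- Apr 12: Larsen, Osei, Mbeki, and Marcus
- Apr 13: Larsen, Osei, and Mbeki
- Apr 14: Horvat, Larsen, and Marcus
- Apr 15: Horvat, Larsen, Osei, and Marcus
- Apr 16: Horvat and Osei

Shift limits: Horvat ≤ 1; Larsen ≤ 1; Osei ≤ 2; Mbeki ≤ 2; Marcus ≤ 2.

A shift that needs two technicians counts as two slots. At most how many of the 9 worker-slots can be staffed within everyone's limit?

8

Total capacity across all technicians is 1+1+2+2+2 = 8, and 9 slots are needed, so at most 8 can be filled.
An assignment achieving 8: Apr 9→Larsen, Apr 10→Horvat, Apr 11→Osei, Apr 12→Mbeki+Marcus, Apr 13→Mbeki, Apr 14→Marcus, Apr 16→Osei.
Loads: Horvat 1/1, Larsen 1/1, Osei 2/2, Mbeki 2/2, Marcus 2/2.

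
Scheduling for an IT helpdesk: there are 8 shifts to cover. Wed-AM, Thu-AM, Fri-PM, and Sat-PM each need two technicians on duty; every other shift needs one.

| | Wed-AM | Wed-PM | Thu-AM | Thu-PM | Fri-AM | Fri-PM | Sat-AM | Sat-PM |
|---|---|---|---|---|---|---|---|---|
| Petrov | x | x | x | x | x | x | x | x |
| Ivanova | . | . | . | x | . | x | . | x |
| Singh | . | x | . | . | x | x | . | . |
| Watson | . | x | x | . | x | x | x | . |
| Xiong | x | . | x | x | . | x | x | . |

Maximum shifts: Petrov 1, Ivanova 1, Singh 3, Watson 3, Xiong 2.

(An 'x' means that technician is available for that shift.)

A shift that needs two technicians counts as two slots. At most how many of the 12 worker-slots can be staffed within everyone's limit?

Total capacity across all technicians is 1+1+3+3+2 = 10, and 12 slots are needed, so at most 10 can be filled.
An assignment achieving 10: Wed-AM→Petrov+Xiong, Wed-PM→Singh, Thu-AM→Watson+Xiong, Fri-AM→Singh, Fri-PM→Singh+Watson, Sat-AM→Watson, Sat-PM→Ivanova.
Loads: Petrov 1/1, Ivanova 1/1, Singh 3/3, Watson 3/3, Xiong 2/2.

10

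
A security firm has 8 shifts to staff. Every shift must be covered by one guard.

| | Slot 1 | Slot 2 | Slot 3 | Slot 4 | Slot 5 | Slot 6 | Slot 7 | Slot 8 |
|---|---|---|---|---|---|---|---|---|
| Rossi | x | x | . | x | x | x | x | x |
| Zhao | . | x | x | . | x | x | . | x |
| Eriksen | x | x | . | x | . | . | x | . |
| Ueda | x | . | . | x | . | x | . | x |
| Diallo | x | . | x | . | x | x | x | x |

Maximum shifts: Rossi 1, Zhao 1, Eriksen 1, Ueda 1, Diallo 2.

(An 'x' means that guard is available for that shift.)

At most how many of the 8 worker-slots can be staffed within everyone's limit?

6

Total capacity across all guards is 1+1+1+1+2 = 6, and 8 slots are needed, so at most 6 can be filled.
An assignment achieving 6: Slot 1→Ueda, Slot 2→Rossi, Slot 3→Zhao, Slot 4→Eriksen, Slot 5→Diallo, Slot 7→Diallo.
Loads: Rossi 1/1, Zhao 1/1, Eriksen 1/1, Ueda 1/1, Diallo 2/2.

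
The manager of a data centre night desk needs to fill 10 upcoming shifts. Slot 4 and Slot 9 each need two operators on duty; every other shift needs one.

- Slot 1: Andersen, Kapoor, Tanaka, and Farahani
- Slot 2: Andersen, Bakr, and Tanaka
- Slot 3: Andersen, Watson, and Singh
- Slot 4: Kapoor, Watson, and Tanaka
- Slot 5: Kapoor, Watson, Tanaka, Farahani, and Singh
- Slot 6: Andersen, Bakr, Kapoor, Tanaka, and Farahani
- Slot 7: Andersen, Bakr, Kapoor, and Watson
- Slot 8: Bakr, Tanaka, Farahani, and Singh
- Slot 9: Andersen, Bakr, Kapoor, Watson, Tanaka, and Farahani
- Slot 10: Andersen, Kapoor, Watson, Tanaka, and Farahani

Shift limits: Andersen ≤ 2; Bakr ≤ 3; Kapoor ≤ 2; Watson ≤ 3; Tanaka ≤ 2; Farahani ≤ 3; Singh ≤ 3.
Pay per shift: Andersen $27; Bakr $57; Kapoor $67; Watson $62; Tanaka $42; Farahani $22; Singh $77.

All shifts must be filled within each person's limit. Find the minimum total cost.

$499

Picking the cheapest available operator for each shift independently would cost $344, but that ignores the shift limits.
An optimal schedule: Slot 1→Farahani, Slot 2→Andersen, Slot 3→Andersen, Slot 4→Tanaka+Watson, Slot 5→Farahani, Slot 6→Bakr, Slot 7→Bakr, Slot 8→Farahani, Slot 9→Bakr+Watson, Slot 10→Tanaka.
Total: 22 + 27 + 27 + 42 + 62 + 22 + 57 + 57 + 22 + 57 + 62 + 42 = $499.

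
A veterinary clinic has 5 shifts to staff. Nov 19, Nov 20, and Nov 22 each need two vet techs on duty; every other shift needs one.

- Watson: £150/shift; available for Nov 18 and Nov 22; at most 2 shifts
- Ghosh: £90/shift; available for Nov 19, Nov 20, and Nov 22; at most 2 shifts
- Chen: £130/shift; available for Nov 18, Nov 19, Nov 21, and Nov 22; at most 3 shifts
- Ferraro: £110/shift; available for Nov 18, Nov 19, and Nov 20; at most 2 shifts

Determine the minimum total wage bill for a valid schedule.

Nov 20 can only be covered by Ghosh and Ferraro, so that assignment is forced.
Nov 21 can only be covered by Chen, so that assignment is forced.
Picking the cheapest available vet tech for each shift independently would cost £860, but that ignores the shift limits.
An optimal schedule: Nov 18→Ferraro, Nov 19→Ghosh+Chen, Nov 20→Ghosh+Ferraro, Nov 21→Chen, Nov 22→Chen+Watson.
Total: 110 + 90 + 130 + 90 + 110 + 130 + 130 + 150 = £940.

£940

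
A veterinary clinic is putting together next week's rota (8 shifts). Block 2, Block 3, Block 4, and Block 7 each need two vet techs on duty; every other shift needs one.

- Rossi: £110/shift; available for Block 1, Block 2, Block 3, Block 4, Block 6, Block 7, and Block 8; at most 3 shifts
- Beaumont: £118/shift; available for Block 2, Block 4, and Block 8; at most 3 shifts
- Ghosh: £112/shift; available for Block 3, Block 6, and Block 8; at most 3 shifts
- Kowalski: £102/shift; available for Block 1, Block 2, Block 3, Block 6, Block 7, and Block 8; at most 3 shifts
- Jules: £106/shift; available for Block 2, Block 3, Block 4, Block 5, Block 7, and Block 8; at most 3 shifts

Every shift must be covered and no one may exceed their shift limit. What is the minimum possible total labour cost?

Block 5 can only be covered by Jules, so that assignment is forced.
Picking the cheapest available vet tech for each shift independently would cost £1252, but that ignores the shift limits.
An optimal schedule: Block 1→Kowalski, Block 2→Kowalski+Rossi, Block 3→Rossi+Ghosh, Block 4→Jules+Rossi, Block 5→Jules, Block 6→Ghosh, Block 7→Kowalski+Jules, Block 8→Ghosh.
Total: 102 + 102 + 110 + 110 + 112 + 106 + 110 + 106 + 112 + 102 + 106 + 112 = £1290.

£1290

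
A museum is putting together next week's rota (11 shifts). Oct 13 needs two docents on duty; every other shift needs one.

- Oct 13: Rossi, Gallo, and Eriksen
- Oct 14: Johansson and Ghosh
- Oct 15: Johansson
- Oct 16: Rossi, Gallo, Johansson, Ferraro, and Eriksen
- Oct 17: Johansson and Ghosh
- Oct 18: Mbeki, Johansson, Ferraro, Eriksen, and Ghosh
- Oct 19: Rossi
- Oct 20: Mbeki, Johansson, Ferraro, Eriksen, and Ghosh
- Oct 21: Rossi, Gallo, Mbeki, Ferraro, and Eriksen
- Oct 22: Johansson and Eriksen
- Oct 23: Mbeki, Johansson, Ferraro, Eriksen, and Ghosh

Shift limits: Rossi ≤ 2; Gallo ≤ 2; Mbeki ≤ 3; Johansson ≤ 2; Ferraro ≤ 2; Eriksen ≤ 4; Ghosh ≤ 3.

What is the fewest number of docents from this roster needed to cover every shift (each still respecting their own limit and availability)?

5

12 slots to fill and no one can take more than 4, so at least ⌈12/4⌉ = 3 docents are needed.
No set of 4 docents can cover every shift (each such set leaves at least one shift with no one available or exceeds a cap).
Rossi, Gallo, Mbeki, Johansson, and Ghosh alone can cover everything: Oct 13→Rossi+Gallo, Oct 14→Ghosh, Oct 15→Johansson, Oct 16→Gallo, Oct 17→Ghosh, Oct 18→Mbeki, Oct 19→Rossi, Oct 20→Mbeki, Oct 21→Mbeki, Oct 22→Johansson, Oct 23→Ghosh.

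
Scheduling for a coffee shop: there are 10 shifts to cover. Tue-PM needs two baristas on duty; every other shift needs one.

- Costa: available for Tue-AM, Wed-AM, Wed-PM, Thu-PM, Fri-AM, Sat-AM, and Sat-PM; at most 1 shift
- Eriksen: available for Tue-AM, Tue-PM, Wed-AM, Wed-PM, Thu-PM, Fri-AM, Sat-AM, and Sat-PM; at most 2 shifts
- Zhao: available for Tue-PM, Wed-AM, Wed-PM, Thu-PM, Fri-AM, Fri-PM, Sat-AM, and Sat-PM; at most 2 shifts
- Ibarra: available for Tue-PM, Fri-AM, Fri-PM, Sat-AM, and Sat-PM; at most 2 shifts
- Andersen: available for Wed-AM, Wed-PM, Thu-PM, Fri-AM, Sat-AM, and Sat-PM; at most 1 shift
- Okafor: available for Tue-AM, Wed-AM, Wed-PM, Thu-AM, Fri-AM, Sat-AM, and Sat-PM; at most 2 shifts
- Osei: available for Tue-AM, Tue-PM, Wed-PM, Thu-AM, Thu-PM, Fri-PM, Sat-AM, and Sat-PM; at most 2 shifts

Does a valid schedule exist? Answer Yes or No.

Yes

One valid schedule: Tue-AM→Costa, Tue-PM→Zhao+Ibarra, Wed-AM→Eriksen, Wed-PM→Andersen, Thu-AM→Okafor, Thu-PM→Eriksen, Fri-AM→Ibarra, Fri-PM→Zhao, Sat-AM→Okafor, Sat-PM→Osei.
Loads: Costa 1/1, Eriksen 2/2, Zhao 2/2, Ibarra 2/2, Andersen 1/1, Okafor 2/2, Osei 1/2 — all within limits.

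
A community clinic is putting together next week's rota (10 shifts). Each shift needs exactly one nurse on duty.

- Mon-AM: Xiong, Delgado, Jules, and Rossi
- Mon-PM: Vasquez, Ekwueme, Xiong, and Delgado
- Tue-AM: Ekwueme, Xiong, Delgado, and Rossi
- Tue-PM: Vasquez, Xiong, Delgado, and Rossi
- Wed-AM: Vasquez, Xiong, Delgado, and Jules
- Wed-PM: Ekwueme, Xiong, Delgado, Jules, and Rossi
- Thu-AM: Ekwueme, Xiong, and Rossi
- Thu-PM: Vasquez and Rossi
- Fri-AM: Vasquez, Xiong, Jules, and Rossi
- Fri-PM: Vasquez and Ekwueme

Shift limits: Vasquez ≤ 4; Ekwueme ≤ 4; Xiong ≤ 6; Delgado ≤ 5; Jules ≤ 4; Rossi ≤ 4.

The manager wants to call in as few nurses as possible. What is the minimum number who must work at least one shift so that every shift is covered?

2

10 slots to fill and no one can take more than 6, so at least ⌈10/6⌉ = 2 nurses are needed.
Vasquez and Xiong alone can cover everything: Mon-AM→Xiong, Mon-PM→Vasquez, Tue-AM→Xiong, Tue-PM→Vasquez, Wed-AM→Xiong, Wed-PM→Xiong, Thu-AM→Xiong, Thu-PM→Vasquez, Fri-AM→Xiong, Fri-PM→Vasquez.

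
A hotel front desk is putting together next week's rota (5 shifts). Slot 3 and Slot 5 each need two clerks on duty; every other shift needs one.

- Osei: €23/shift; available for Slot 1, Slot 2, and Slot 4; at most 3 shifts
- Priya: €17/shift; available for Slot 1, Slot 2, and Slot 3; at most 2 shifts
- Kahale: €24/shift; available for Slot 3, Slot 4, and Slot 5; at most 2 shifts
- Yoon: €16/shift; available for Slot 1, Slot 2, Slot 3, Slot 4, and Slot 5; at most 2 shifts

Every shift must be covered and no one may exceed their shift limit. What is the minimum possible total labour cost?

Slot 5 can only be covered by Kahale and Yoon, so that assignment is forced.
Picking the cheapest available clerk for each shift independently would cost €121, but that ignores the shift limits.
An optimal schedule: Slot 1→Priya, Slot 2→Osei, Slot 3→Yoon+Priya, Slot 4→Osei, Slot 5→Yoon+Kahale.
Total: 17 + 23 + 16 + 17 + 23 + 16 + 24 = €136.

€136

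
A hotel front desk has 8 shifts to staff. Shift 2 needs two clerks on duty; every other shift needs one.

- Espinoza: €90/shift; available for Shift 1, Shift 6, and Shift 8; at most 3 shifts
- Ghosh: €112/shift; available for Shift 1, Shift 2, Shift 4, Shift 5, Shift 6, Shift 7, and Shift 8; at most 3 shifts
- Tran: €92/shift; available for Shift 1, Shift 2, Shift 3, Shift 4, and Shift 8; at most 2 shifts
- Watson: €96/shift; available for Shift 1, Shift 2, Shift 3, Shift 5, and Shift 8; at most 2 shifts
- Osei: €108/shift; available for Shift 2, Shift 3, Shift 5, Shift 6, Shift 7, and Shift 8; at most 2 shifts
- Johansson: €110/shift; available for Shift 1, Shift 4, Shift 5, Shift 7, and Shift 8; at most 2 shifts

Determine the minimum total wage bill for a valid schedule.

€862

Picking the cheapest available clerk for each shift independently would cost €846, but that ignores the shift limits.
An optimal schedule: Shift 1→Espinoza, Shift 2→Watson+Osei, Shift 3→Tran, Shift 4→Tran, Shift 5→Watson, Shift 6→Espinoza, Shift 7→Osei, Shift 8→Espinoza.
Total: 90 + 96 + 108 + 92 + 92 + 96 + 90 + 108 + 90 = €862.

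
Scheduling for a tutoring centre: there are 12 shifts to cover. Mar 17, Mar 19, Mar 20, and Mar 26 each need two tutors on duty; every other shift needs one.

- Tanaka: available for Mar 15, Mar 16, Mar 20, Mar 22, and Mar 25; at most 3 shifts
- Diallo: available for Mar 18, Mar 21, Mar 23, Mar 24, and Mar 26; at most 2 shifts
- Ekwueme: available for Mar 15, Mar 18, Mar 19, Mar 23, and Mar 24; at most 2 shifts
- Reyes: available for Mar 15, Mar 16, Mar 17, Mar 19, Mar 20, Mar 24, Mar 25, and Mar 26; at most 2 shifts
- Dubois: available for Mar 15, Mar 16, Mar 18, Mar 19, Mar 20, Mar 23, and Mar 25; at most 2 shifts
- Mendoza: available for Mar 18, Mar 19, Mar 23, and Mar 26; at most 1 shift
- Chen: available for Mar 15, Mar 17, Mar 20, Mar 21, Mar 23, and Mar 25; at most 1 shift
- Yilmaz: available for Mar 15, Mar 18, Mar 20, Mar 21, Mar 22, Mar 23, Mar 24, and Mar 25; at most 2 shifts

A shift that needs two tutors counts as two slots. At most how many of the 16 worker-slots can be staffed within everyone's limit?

Total capacity across all tutors is 3+2+2+2+2+1+1+2 = 15, and 16 slots are needed, so at most 15 can be filled.
An assignment achieving 15: Mar 16→Tanaka, Mar 17→Reyes+Chen, Mar 18→Dubois, Mar 19→Ekwueme+Dubois, Mar 20→Tanaka+Yilmaz, Mar 21→Diallo, Mar 22→Tanaka, Mar 23→Mendoza, Mar 24→Ekwueme, Mar 25→Yilmaz, Mar 26→Diallo+Reyes.
Loads: Tanaka 3/3, Diallo 2/2, Ekwueme 2/2, Reyes 2/2, Dubois 2/2, Mendoza 1/1, Chen 1/1, Yilmaz 2/2.

15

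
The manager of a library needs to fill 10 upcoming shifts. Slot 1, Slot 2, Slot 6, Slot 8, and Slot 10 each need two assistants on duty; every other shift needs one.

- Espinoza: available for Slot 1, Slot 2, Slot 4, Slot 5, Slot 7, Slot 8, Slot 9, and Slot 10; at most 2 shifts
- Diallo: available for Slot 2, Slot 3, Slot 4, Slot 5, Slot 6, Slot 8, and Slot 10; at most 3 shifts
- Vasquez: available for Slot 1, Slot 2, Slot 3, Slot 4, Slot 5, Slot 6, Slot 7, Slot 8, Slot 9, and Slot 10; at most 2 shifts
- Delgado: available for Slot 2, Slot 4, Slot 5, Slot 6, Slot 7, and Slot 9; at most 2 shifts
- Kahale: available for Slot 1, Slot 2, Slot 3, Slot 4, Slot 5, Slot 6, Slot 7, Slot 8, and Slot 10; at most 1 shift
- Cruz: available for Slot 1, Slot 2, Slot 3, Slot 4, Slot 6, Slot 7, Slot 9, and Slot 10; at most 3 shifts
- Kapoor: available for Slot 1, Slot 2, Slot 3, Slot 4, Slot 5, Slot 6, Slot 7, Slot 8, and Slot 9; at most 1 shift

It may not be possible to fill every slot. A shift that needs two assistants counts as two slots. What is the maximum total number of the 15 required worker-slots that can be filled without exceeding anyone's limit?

14

Total capacity across all assistants is 2+3+2+2+1+3+1 = 14, and 15 slots are needed, so at most 14 can be filled.
An assignment achieving 14: Slot 1→Espinoza+Vasquez, Slot 2→Cruz+Kapoor, Slot 3→Diallo, Slot 5→Delgado, Slot 6→Delgado+Cruz, Slot 7→Cruz, Slot 8→Espinoza+Diallo, Slot 9→Vasquez, Slot 10→Diallo+Kahale.
Loads: Espinoza 2/2, Diallo 3/3, Vasquez 2/2, Delgado 2/2, Kahale 1/1, Cruz 3/3, Kapoor 1/1.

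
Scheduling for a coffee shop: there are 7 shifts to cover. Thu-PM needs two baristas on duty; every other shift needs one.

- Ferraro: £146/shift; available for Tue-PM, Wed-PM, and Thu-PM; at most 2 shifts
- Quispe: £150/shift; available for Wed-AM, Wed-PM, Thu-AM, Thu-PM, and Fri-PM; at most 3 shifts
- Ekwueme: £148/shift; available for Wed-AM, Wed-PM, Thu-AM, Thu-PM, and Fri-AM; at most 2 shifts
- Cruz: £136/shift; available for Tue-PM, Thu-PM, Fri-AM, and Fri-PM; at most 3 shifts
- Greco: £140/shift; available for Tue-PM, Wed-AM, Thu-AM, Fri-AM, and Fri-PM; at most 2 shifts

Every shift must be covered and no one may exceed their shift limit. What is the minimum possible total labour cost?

Picking the cheapest available barista for each shift independently would cost £1116, but that ignores the shift limits.
An optimal schedule: Tue-PM→Cruz, Wed-AM→Greco, Wed-PM→Ferraro, Thu-AM→Greco, Thu-PM→Ferraro+Ekwueme, Fri-AM→Cruz, Fri-PM→Cruz.
Total: 136 + 140 + 146 + 140 + 146 + 148 + 136 + 136 = £1128.

£1128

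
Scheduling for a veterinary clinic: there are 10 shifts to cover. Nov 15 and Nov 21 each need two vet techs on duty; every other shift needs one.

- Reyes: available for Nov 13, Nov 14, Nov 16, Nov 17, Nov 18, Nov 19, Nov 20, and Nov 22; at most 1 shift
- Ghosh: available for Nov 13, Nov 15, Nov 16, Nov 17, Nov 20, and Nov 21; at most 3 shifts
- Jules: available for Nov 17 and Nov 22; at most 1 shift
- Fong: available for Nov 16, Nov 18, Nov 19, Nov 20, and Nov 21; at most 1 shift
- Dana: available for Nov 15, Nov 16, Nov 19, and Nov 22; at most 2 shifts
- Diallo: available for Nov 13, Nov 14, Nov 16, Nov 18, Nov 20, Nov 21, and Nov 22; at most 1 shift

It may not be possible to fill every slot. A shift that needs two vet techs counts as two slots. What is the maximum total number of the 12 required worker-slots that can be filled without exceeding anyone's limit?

9

Total capacity across all vet techs is 1+3+1+1+2+1 = 9, and 12 slots are needed, so at most 9 can be filled.
An assignment achieving 9: Nov 13→Ghosh, Nov 14→Reyes, Nov 15→Ghosh+Dana, Nov 17→Ghosh, Nov 18→Fong, Nov 19→Dana, Nov 21→Diallo, Nov 22→Jules.
Loads: Reyes 1/1, Ghosh 3/3, Jules 1/1, Fong 1/1, Dana 2/2, Diallo 1/1.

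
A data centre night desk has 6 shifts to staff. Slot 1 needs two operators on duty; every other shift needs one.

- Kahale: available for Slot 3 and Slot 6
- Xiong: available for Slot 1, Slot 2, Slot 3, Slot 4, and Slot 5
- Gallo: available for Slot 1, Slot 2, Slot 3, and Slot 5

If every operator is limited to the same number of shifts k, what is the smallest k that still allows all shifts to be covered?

With 3 operators and 7 worker-slots to fill, someone must work at least ⌈7/3⌉ = 3 shifts, so k ≥ 3.
k = 3 works: Slot 1→Xiong+Gallo, Slot 2→Xiong, Slot 3→Kahale, Slot 4→Xiong, Slot 5→Gallo, Slot 6→Kahale.
Loads: Kahale 2, Xiong 3, Gallo 2 — all ≤ 3.

3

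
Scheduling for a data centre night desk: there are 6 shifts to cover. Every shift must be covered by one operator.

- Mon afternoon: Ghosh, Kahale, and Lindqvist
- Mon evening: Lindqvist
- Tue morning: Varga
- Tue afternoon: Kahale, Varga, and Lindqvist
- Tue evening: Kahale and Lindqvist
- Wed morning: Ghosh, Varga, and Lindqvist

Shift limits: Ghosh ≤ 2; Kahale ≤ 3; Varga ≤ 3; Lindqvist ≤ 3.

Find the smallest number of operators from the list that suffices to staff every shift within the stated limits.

6 slots to fill and no one can take more than 3, so at least ⌈6/3⌉ = 2 operators are needed.
Varga and Lindqvist alone can cover everything: Mon afternoon→Lindqvist, Mon evening→Lindqvist, Tue morning→Varga, Tue afternoon→Varga, Tue evening→Lindqvist, Wed morning→Varga.

2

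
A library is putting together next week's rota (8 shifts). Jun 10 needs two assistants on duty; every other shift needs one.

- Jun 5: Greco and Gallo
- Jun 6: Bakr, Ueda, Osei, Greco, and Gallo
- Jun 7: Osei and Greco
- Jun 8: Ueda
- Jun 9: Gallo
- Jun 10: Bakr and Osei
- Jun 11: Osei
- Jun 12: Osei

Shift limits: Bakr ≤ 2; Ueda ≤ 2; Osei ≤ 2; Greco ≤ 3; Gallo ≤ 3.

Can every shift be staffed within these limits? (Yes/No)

Total capacity is 12 and 9 slots are needed, so capacity alone doesn't rule it out.
Shifts {Jun 10, Jun 11, Jun 12} need 4 worker-slots in total, but the assistants available for any of those shifts (Bakr and Osei) can supply at most 3 among them. So no valid schedule exists.

No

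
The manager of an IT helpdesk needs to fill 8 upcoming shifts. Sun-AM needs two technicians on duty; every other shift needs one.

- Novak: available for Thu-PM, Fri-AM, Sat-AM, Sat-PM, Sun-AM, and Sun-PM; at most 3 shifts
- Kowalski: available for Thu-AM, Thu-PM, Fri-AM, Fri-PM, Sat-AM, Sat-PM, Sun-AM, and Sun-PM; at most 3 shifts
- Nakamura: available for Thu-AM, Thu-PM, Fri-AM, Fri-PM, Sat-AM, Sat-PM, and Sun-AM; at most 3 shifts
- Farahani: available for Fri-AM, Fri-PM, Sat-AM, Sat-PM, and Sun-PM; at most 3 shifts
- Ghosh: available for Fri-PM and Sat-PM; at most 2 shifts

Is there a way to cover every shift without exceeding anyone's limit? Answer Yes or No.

Yes

One valid schedule: Thu-AM→Kowalski, Thu-PM→Novak, Fri-AM→Kowalski, Fri-PM→Nakamura, Sat-AM→Nakamura, Sat-PM→Nakamura, Sun-AM→Novak+Kowalski, Sun-PM→Novak.
Loads: Novak 3/3, Kowalski 3/3, Nakamura 3/3, Farahani 0/3, Ghosh 0/2 — all within limits.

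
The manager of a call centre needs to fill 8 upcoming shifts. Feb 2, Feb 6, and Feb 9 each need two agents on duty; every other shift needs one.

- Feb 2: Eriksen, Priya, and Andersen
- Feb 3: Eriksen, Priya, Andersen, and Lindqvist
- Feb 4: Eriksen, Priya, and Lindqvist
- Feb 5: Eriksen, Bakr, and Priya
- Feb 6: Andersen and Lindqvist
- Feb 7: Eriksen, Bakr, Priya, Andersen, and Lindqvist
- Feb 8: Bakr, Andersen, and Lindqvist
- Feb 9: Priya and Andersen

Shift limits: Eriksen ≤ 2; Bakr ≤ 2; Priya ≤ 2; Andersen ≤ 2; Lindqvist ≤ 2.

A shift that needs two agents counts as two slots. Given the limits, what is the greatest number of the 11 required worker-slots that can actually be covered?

Total capacity across all agents is 2+2+2+2+2 = 10, and 11 slots are needed, so at most 10 can be filled.
An assignment achieving 10: Feb 2→Eriksen+Priya, Feb 3→Lindqvist, Feb 4→Eriksen, Feb 5→Bakr, Feb 6→Andersen+Lindqvist, Feb 8→Bakr, Feb 9→Priya+Andersen.
Loads: Eriksen 2/2, Bakr 2/2, Priya 2/2, Andersen 2/2, Lindqvist 2/2.

10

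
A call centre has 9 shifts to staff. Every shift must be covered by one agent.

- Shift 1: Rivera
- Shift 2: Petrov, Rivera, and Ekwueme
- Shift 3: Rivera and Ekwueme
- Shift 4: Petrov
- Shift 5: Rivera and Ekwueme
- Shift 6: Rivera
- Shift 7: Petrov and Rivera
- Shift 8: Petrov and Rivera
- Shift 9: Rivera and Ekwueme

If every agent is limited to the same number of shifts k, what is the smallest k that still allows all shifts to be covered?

With 3 agents and 9 worker-slots to fill, someone must work at least ⌈9/3⌉ = 3 shifts, so k ≥ 3.
k = 3 works: Shift 1→Rivera, Shift 2→Ekwueme, Shift 3→Rivera, Shift 4→Petrov, Shift 5→Ekwueme, Shift 6→Rivera, Shift 7→Petrov, Shift 8→Petrov, Shift 9→Ekwueme.
Loads: Petrov 3, Rivera 3, Ekwueme 3 — all ≤ 3.

3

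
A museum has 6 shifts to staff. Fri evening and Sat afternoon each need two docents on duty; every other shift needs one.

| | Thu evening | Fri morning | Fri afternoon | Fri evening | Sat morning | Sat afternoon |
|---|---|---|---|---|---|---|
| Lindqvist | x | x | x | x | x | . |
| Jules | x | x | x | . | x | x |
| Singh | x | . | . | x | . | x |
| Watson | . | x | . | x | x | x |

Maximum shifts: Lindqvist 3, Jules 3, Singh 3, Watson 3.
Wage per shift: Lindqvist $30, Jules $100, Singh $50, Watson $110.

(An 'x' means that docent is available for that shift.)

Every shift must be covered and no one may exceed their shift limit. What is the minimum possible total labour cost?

Picking the cheapest available docent for each shift independently would cost $350, but that ignores the shift limits.
An optimal schedule: Thu evening→Singh, Fri morning→Lindqvist, Fri afternoon→Lindqvist, Fri evening→Lindqvist+Singh, Sat morning→Jules, Sat afternoon→Singh+Jules.
Total: 50 + 30 + 30 + 30 + 50 + 100 + 50 + 100 = $440.

$440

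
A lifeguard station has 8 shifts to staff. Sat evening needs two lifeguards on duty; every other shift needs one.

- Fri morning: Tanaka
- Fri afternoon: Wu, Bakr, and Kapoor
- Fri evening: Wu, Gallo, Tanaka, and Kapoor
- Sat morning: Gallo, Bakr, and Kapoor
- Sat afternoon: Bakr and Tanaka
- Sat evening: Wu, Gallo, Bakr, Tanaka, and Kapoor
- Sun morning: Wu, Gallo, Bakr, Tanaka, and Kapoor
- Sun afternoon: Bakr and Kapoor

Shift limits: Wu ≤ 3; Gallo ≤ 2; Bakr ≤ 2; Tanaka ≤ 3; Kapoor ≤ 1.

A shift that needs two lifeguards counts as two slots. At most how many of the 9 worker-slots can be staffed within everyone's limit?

Total capacity across all lifeguards is 3+2+2+3+1 = 11, and 9 slots are needed, so at most 9 can be filled.
An assignment achieving 9: Fri morning→Tanaka, Fri afternoon→Wu, Fri evening→Wu, Sat morning→Gallo, Sat afternoon→Bakr, Sat evening→Wu+Gallo, Sun morning→Tanaka, Sun afternoon→Bakr.
Loads: Wu 3/3, Gallo 2/2, Bakr 2/2, Tanaka 2/3, Kapoor 0/1.

9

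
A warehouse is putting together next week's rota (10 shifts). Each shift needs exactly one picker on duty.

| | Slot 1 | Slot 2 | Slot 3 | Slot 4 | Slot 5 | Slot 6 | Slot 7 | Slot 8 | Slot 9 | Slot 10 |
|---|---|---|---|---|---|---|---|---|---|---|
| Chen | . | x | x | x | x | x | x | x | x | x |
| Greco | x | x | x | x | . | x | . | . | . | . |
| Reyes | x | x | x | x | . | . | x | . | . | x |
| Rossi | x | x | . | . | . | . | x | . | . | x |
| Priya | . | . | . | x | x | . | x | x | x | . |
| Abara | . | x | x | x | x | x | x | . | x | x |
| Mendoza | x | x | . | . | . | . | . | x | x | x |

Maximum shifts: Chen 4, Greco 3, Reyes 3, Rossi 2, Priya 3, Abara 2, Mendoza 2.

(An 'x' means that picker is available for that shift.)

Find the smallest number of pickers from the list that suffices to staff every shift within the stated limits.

10 slots to fill and no one can take more than 4, so at least ⌈10/4⌉ = 3 pickers are needed.
Chen, Greco, and Reyes alone can cover everything: Slot 1→Greco, Slot 2→Greco, Slot 3→Greco, Slot 4→Reyes, Slot 5→Chen, Slot 6→Chen, Slot 7→Reyes, Slot 8→Chen, Slot 9→Chen, Slot 10→Reyes.

3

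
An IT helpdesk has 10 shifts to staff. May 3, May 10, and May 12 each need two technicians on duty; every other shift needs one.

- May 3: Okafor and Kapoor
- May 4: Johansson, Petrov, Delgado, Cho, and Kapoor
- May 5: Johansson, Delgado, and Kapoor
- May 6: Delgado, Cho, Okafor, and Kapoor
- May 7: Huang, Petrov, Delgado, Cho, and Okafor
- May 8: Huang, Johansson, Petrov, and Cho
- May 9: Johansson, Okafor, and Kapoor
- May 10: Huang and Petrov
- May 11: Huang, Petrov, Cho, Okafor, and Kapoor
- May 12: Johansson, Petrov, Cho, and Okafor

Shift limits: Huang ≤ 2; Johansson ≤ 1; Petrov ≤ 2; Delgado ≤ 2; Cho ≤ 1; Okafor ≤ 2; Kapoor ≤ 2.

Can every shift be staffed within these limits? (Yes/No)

Total capacity is 2+1+2+2+1+2+2 = 12 but 13 worker-slots are needed — infeasible.

No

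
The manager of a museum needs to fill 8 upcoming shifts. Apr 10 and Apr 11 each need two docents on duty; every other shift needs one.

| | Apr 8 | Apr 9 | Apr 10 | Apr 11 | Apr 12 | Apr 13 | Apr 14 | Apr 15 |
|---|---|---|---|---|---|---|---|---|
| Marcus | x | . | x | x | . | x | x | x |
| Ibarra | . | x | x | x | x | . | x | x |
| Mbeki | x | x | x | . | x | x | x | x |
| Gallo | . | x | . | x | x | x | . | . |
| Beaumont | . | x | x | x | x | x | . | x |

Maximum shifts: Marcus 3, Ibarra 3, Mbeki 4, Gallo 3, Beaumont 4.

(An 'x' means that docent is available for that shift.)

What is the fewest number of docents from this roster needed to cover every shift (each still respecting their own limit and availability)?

10 slots to fill and no one can take more than 4, so at least ⌈10/4⌉ = 3 docents are needed.
Marcus, Ibarra, and Mbeki alone can cover everything: Apr 8→Marcus, Apr 9→Ibarra, Apr 10→Marcus+Mbeki, Apr 11→Marcus+Ibarra, Apr 12→Ibarra, Apr 13→Mbeki, Apr 14→Mbeki, Apr 15→Mbeki.

3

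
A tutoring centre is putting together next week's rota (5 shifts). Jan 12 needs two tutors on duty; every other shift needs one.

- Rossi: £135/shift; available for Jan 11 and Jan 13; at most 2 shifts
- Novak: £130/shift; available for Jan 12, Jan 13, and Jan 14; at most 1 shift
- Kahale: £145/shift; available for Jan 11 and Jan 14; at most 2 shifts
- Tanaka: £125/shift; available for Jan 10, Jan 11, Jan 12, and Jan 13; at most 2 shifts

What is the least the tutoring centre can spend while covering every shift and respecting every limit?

£795

Jan 10 can only be covered by Tanaka, so that assignment is forced.
Jan 12 can only be covered by Novak and Tanaka, so that assignment is forced.
Picking the cheapest available tutor for each shift independently would cost £760, but that ignores the shift limits.
An optimal schedule: Jan 10→Tanaka, Jan 11→Rossi, Jan 12→Novak+Tanaka, Jan 13→Rossi, Jan 14→Kahale.
Total: 125 + 135 + 130 + 125 + 135 + 145 = £795.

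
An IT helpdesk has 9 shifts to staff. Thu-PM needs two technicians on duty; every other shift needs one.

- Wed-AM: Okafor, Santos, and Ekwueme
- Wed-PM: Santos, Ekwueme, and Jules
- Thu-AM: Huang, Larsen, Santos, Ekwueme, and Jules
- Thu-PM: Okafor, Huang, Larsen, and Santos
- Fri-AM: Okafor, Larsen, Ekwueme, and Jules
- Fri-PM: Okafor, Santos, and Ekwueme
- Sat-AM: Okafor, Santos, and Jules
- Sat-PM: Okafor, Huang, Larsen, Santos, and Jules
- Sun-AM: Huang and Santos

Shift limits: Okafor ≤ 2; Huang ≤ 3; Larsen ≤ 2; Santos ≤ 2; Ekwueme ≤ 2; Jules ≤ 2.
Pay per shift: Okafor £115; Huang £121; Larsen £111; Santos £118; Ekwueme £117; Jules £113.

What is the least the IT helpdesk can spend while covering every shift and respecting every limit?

Picking the cheapest available technician for each shift independently would cost £1133, but that ignores the shift limits.
An optimal schedule: Wed-AM→Okafor, Wed-PM→Jules, Thu-AM→Ekwueme, Thu-PM→Larsen+Santos, Fri-AM→Ekwueme, Fri-PM→Okafor, Sat-AM→Jules, Sat-PM→Larsen, Sun-AM→Santos.
Total: 115 + 113 + 117 + 111 + 118 + 117 + 115 + 113 + 111 + 118 = £1148.

£1148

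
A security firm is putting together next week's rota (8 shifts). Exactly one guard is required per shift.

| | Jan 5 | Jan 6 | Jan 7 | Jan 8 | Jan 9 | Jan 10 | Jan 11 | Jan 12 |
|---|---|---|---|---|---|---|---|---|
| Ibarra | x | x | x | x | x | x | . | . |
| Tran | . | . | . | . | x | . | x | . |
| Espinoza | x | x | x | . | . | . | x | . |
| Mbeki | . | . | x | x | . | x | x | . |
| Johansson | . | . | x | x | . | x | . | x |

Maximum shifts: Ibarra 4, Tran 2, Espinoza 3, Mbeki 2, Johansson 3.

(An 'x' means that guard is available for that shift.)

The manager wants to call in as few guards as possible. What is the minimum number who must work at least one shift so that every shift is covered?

8 slots to fill and no one can take more than 4, so at least ⌈8/4⌉ = 2 guards are needed.
Any 2 guards together have capacity at most 4+3 = 7 < 8 slots, so 2 can never suffice.
Ibarra, Tran, and Johansson alone can cover everything: Jan 5→Ibarra, Jan 6→Ibarra, Jan 7→Ibarra, Jan 8→Ibarra, Jan 9→Tran, Jan 10→Johansson, Jan 11→Tran, Jan 12→Johansson.

3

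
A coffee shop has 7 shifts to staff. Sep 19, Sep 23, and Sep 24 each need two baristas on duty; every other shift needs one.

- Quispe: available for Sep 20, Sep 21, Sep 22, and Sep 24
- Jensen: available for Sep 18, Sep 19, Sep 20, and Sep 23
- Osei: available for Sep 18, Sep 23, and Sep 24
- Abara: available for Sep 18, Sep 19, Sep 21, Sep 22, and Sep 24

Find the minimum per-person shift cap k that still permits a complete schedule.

With 4 baristas and 10 worker-slots to fill, someone must work at least ⌈10/4⌉ = 3 shifts, so k ≥ 3.
k = 3 works: Sep 18→Jensen, Sep 19→Jensen+Abara, Sep 20→Quispe, Sep 21→Quispe, Sep 22→Quispe, Sep 23→Jensen+Osei, Sep 24→Osei+Abara.
Loads: Quispe 3, Jensen 3, Osei 2, Abara 2 — all ≤ 3.

3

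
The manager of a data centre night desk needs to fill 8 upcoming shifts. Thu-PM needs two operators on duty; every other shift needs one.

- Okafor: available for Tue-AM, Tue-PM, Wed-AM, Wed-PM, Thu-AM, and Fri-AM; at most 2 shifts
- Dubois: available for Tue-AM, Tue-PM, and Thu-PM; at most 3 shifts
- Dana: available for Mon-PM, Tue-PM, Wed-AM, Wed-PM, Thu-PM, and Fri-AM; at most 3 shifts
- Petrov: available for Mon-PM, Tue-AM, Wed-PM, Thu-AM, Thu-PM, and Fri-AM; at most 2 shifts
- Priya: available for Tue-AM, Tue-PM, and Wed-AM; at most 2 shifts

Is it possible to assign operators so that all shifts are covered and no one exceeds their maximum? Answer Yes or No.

One valid schedule: Mon-PM→Dana, Tue-AM→Dubois, Tue-PM→Dubois, Wed-AM→Okafor, Wed-PM→Dana, Thu-AM→Okafor, Thu-PM→Dubois+Dana, Fri-AM→Petrov.
Loads: Okafor 2/2, Dubois 3/3, Dana 3/3, Petrov 1/2, Priya 0/2 — all within limits.

Yes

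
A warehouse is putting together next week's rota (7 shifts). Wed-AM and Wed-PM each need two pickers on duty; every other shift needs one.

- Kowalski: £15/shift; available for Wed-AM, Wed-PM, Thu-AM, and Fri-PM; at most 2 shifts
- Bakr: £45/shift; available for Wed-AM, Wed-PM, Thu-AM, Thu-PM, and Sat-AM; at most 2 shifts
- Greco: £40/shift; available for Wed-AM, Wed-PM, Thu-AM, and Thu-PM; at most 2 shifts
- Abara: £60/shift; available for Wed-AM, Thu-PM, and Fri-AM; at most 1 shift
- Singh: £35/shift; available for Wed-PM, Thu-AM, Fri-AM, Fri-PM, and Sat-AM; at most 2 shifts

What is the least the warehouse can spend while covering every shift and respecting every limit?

Picking the cheapest available picker for each shift independently would cost £245, but that ignores the shift limits.
An optimal schedule: Wed-AM→Kowalski+Greco, Wed-PM→Greco+Singh, Thu-AM→Singh, Thu-PM→Bakr, Fri-AM→Abara, Fri-PM→Kowalski, Sat-AM→Bakr.
Total: 15 + 40 + 40 + 35 + 35 + 45 + 60 + 15 + 45 = £330.

£330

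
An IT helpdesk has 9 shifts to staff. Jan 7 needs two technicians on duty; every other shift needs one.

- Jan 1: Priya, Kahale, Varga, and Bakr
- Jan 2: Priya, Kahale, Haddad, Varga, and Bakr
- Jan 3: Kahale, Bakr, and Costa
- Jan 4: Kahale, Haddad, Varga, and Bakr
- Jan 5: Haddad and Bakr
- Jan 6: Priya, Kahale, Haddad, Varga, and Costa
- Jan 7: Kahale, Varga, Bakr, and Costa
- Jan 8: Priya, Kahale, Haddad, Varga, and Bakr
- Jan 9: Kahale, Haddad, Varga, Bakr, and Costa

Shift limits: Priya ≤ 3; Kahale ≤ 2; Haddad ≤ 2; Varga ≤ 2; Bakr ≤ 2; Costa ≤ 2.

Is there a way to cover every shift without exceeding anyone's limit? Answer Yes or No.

Yes

One valid schedule: Jan 1→Priya, Jan 2→Priya, Jan 3→Kahale, Jan 4→Kahale, Jan 5→Haddad, Jan 6→Priya, Jan 7→Varga+Bakr, Jan 8→Haddad, Jan 9→Varga.
Loads: Priya 3/3, Kahale 2/2, Haddad 2/2, Varga 2/2, Bakr 1/2, Costa 0/2 — all within limits.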